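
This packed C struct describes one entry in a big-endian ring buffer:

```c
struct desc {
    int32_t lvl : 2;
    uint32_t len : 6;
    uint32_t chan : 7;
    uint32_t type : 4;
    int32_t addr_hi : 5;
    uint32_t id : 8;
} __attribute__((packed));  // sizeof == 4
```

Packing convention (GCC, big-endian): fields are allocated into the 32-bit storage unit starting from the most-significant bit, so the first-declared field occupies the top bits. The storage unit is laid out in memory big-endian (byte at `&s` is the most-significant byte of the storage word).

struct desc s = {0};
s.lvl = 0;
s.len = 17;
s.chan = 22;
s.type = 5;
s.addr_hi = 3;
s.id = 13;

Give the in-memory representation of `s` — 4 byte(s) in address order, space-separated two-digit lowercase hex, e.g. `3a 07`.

11 2c a3 0d

[30+:2] lvl=0 & 0x3 = 0x0; word=0x00000000
[24+:6] len=17 & 0x3f = 0x11; word=0x11000000
[17+:7] chan=22 & 0x7f = 0x16; word=0x112c0000
[13+:4] type=5 & 0xf = 0x5; word=0x112ca000
[8+:5] addr_hi=3 & 0x1f = 0x3; word=0x112ca300
[0+:8] id=13 & 0xff = 0xd; word=0x112ca30d
word = 0x112ca30d → big-endian bytes:
  [0]=0x11  [1]=0x2c  [2]=0xa3  [3]=0x0d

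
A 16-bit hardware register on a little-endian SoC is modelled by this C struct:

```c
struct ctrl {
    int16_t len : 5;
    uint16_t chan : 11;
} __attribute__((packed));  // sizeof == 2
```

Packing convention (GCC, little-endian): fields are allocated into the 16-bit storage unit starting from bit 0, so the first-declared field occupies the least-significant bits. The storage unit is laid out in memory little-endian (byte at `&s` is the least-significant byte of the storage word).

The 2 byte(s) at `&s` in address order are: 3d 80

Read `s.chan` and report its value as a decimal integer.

1025

[0]=0x3d [1]=0x80 (little-endian) → word 0x803d
len:5 @ bit 0 → (0x803d>>0)&0x1f = 0x1d
chan:11 @ bit 5 → (0x803d>>5)&0x7ff = 0x401  ←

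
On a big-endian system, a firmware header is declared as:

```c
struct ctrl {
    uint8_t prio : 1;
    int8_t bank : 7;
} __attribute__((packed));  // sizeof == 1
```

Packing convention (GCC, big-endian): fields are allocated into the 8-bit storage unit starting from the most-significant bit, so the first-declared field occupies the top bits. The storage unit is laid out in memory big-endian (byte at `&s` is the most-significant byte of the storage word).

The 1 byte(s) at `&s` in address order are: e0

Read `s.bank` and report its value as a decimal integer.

-32

[0]=0xe0 (big-endian) → word 0xe0
prio [7+:1] = (word>>7) & 0x1 = 1
bank [0+:7] = (word>>0) & 0x7f = 96  ←
bank signed 7b, MSB=1: 96 - 128 = -32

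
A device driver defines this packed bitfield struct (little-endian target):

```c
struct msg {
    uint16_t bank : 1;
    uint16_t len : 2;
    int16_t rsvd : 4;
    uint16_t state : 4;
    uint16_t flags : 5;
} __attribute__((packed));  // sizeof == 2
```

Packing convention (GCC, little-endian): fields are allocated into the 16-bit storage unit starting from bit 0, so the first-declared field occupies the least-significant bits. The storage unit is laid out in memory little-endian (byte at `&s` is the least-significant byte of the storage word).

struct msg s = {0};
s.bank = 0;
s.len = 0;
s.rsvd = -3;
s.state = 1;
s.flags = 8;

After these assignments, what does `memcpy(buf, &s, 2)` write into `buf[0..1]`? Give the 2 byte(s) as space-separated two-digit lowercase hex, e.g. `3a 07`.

bank (1b) val=0 bits=0x0 at bit 0: 0x0000
len (2b) val=0 bits=0x0 at bit 1: 0x0000
rsvd (4b) val=-3 bits=0xd at bit 3: 0x0068
state (4b) val=1 bits=0x1 at bit 7: 0x00e8
flags (5b) val=8 bits=0x8 at bit 11: 0x40e8
word = 0x40e8 → little-endian bytes:
  [0]=0xe8  [1]=0x40

e8 40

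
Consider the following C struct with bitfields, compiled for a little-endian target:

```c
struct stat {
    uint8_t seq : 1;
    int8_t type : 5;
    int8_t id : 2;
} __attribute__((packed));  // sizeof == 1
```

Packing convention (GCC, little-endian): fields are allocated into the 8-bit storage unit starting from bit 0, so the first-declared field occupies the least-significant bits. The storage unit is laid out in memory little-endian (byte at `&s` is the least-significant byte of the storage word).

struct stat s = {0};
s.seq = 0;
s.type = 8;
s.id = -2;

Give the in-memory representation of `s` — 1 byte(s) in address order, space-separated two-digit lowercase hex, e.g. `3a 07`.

90

seq:1 = 0 → 0x0 << 0 → word 0x00
type:5 = 8 → 0x8 << 1 → word 0x10
id:2 = -2 → 0x2 << 6 → word 0x90
word = 0x90 → little-endian bytes:
  [0]=0x90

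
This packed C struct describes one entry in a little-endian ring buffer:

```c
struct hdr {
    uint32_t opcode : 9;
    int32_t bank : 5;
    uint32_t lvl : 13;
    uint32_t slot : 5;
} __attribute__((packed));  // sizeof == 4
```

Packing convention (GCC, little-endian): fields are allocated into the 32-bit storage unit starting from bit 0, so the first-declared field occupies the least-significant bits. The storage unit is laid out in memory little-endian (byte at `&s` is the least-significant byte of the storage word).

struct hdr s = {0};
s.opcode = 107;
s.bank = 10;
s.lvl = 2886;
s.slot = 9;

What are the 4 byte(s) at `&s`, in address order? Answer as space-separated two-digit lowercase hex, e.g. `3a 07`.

opcode:9 = 107 → 0x6b << 0 → word 0x0000006b
bank:5 = 10 → 0xa << 9 → word 0x0000146b
lvl:13 = 2886 → 0xb46 << 14 → word 0x02d1946b
slot:5 = 9 → 0x9 << 27 → word 0x4ad1946b
word = 0x4ad1946b → little-endian bytes:
  [0]=0x6b  [1]=0x94  [2]=0xd1  [3]=0x4a

6b 94 d1 4a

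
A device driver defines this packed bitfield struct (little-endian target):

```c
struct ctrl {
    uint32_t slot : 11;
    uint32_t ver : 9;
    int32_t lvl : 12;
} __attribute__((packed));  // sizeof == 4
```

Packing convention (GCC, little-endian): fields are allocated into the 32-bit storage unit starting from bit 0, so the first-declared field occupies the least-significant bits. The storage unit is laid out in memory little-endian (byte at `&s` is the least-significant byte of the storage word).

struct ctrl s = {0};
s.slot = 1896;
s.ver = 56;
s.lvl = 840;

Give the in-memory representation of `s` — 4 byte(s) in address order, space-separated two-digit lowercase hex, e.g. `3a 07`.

68 c7 81 34

[0+:11] slot=1896 & 0x7ff = 0x768; word=0x00000768
[11+:9] ver=56 & 0x1ff = 0x38; word=0x0001c768
[20+:12] lvl=840 & 0xfff = 0x348; word=0x3481c768
word = 0x3481c768 → little-endian bytes:
  [0]=0x68  [1]=0xc7  [2]=0x81  [3]=0x34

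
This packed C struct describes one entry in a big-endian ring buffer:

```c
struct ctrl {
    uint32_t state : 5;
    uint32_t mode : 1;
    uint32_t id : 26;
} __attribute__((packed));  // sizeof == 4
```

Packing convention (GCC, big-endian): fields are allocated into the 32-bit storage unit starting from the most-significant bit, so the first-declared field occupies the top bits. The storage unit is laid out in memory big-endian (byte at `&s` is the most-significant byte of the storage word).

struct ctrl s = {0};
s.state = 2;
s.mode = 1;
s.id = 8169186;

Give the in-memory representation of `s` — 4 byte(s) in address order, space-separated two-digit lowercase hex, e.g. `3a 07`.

state:5 = 2 → 0x2 << 27 → word 0x10000000
mode:1 = 1 → 0x1 << 26 → word 0x14000000
id:26 = 8169186 → 0x7ca6e2 << 0 → word 0x147ca6e2
word = 0x147ca6e2 → big-endian bytes:
  [0]=0x14  [1]=0x7c  [2]=0xa6  [3]=0xe2

14 7c a6 e2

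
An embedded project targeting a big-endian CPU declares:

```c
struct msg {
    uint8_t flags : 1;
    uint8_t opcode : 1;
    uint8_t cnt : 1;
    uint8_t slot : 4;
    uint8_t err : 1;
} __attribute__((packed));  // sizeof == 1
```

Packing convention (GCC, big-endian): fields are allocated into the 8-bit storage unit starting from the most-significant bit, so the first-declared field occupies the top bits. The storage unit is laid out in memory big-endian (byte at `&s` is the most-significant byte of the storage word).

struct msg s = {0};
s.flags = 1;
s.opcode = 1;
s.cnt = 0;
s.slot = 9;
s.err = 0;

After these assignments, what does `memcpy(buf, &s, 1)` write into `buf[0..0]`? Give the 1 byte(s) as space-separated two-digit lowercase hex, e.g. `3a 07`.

flags (1b) val=1 bits=0x1 at bit 7: 0x80
opcode (1b) val=1 bits=0x1 at bit 6: 0xc0
cnt (1b) val=0 bits=0x0 at bit 5: 0xc0
slot (4b) val=9 bits=0x9 at bit 1: 0xd2
err (1b) val=0 bits=0x0 at bit 0: 0xd2
word = 0xd2 → big-endian bytes:
  [0]=0xd2

d2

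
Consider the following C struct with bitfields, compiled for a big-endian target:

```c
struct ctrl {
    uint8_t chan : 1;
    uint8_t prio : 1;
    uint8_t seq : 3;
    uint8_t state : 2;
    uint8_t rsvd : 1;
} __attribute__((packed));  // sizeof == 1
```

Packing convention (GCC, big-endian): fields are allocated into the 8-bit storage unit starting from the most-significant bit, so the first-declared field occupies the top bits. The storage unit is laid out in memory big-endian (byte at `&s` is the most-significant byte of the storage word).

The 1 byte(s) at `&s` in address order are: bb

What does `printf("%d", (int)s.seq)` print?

7

[0]=0xbb (big-endian) → word 0xbb
chan [7+:1] = (word>>7) & 0x1 = 1
prio [6+:1] = (word>>6) & 0x1 = 0
seq [3+:3] = (word>>3) & 0x7 = 7  ←
state [1+:2] = (word>>1) & 0x3 = 1
rsvd [0+:1] = (word>>0) & 0x1 = 1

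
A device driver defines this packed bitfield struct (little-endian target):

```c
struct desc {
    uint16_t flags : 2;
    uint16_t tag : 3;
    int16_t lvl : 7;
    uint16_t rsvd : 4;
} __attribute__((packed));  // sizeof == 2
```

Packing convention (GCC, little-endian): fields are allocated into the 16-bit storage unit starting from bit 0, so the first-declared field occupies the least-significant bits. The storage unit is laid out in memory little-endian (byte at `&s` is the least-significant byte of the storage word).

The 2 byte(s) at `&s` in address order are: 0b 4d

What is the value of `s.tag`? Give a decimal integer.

2

[0]=0x0b [1]=0x4d (little-endian) → word 0x4d0b
flags [0+:2] = (word>>0) & 0x3 = 3
tag [2+:3] = (word>>2) & 0x7 = 2  ←
lvl [5+:7] = (word>>5) & 0x7f = 104
rsvd [12+:4] = (word>>12) & 0xf = 4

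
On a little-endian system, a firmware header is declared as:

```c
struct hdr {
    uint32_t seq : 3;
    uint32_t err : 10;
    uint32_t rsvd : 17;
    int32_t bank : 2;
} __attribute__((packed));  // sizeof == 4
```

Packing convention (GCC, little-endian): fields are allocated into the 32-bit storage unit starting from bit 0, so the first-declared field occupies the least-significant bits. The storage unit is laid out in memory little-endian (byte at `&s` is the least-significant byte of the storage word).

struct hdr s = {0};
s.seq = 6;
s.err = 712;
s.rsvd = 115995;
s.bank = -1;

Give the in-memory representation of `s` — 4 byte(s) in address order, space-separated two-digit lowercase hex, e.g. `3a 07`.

seq:3 = 6 → 0x6 << 0 → word 0x00000006
err:10 = 712 → 0x2c8 << 3 → word 0x00001646
rsvd:17 = 115995 → 0x1c51b << 13 → word 0x38a37646
bank:2 = -1 → 0x3 << 30 → word 0xf8a37646
word = 0xf8a37646 → little-endian bytes:
  [0]=0x46  [1]=0x76  [2]=0xa3  [3]=0xf8

46 76 a3 f8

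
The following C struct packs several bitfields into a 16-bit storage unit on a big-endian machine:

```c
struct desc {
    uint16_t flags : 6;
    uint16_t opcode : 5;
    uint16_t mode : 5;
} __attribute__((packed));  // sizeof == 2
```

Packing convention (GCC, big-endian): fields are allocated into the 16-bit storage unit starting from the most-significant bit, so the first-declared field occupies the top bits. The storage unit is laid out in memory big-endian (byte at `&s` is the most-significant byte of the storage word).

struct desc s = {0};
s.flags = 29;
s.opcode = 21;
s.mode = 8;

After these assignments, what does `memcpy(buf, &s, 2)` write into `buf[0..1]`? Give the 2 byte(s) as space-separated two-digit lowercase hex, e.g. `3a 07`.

flags:6 = 29 → 0x1d << 10 → word 0x7400
opcode:5 = 21 → 0x15 << 5 → word 0x76a0
mode:5 = 8 → 0x8 << 0 → word 0x76a8
word = 0x76a8 → big-endian bytes:
  [0]=0x76  [1]=0xa8

76 a8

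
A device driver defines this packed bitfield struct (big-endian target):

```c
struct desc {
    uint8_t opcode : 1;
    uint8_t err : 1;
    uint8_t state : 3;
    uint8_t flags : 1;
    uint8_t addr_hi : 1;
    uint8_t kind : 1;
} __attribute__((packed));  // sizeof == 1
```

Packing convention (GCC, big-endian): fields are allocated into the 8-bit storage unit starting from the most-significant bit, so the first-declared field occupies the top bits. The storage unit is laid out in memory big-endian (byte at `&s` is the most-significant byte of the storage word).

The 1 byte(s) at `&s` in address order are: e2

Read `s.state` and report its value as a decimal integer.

4

[0]=0xe2 (big-endian) → word 0xe2
opcode [7+:1] = (word>>7) & 0x1 = 1
err [6+:1] = (word>>6) & 0x1 = 1
state [3+:3] = (word>>3) & 0x7 = 4  ←
flags [2+:1] = (word>>2) & 0x1 = 0
addr_hi [1+:1] = (word>>1) & 0x1 = 1
kind [0+:1] = (word>>0) & 0x1 = 0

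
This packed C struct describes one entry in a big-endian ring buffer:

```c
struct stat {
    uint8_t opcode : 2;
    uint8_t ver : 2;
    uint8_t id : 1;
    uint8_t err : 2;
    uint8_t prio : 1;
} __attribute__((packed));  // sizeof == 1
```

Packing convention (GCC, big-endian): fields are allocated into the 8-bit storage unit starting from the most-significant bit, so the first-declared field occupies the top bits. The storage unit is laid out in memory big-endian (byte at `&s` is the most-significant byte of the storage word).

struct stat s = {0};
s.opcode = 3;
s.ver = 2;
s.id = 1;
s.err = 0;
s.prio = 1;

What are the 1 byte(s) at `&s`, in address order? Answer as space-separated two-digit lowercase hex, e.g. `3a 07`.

opcode (2b) val=3 bits=0x3 at bit 6: 0xc0
ver (2b) val=2 bits=0x2 at bit 4: 0xe0
id (1b) val=1 bits=0x1 at bit 3: 0xe8
err (2b) val=0 bits=0x0 at bit 1: 0xe8
prio (1b) val=1 bits=0x1 at bit 0: 0xe9
word = 0xe9 → big-endian bytes:
  [0]=0xe9

e9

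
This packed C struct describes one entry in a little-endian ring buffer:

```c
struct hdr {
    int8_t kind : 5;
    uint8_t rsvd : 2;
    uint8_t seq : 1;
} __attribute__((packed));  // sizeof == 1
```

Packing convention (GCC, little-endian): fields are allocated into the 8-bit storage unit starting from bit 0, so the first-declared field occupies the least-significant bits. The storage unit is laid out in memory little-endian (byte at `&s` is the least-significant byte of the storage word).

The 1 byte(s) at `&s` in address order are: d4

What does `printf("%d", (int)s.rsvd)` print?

[0]=0xd4 (little-endian) → word 0xd4
kind:5 @ bit 0 → (0xd4>>0)&0x1f = 0x14
rsvd:2 @ bit 5 → (0xd4>>5)&0x3 = 0x2  ←
seq:1 @ bit 7 → (0xd4>>7)&0x1 = 0x1

2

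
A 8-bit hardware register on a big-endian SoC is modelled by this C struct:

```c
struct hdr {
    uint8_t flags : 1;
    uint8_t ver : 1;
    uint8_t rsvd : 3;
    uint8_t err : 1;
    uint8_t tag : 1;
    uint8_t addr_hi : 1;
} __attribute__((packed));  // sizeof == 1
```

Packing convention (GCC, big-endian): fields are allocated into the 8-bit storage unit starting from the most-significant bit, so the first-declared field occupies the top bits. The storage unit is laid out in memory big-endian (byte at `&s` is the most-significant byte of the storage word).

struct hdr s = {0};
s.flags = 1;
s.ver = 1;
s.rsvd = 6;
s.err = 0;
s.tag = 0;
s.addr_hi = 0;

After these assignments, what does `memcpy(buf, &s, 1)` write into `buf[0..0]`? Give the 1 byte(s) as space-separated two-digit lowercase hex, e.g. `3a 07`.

flags:1 = 1 → 0x1 << 7 → word 0x80
ver:1 = 1 → 0x1 << 6 → word 0xc0
rsvd:3 = 6 → 0x6 << 3 → word 0xf0
err:1 = 0 → 0x0 << 2 → word 0xf0
tag:1 = 0 → 0x0 << 1 → word 0xf0
addr_hi:1 = 0 → 0x0 << 0 → word 0xf0
word = 0xf0 → big-endian bytes:
  [0]=0xf0

f0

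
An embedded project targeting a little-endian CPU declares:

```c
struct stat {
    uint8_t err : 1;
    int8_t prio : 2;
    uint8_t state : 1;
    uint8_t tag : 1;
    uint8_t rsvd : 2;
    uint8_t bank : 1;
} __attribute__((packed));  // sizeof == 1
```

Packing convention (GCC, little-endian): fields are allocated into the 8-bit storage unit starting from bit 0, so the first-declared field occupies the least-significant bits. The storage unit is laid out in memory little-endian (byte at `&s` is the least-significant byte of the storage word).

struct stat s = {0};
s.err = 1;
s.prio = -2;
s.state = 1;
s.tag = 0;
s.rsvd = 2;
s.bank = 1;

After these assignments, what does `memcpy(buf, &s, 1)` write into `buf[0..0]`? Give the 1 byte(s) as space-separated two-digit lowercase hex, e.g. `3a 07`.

cd

[0+:1] err=1 & 0x1 = 0x1; word=0x01
[1+:2] prio=-2 & 0x3 = 0x2; word=0x05
[3+:1] state=1 & 0x1 = 0x1; word=0x0d
[4+:1] tag=0 & 0x1 = 0x0; word=0x0d
[5+:2] rsvd=2 & 0x3 = 0x2; word=0x4d
[7+:1] bank=1 & 0x1 = 0x1; word=0xcd
word = 0xcd → little-endian bytes:
  [0]=0xcd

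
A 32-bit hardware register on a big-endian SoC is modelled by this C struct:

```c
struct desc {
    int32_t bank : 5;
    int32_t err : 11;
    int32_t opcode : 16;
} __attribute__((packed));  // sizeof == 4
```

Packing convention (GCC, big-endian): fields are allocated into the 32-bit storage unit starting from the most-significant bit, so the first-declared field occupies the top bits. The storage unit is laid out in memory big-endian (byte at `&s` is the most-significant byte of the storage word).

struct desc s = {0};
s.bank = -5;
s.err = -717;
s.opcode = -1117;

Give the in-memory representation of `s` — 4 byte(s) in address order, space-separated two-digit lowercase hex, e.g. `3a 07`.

dd 33 fb a3

bank:5 = -5 → 0x1b << 27 → word 0xd8000000
err:11 = -717 → 0x533 << 16 → word 0xdd330000
opcode:16 = -1117 → 0xfba3 << 0 → word 0xdd33fba3
word = 0xdd33fba3 → big-endian bytes:
  [0]=0xdd  [1]=0x33  [2]=0xfb  [3]=0xa3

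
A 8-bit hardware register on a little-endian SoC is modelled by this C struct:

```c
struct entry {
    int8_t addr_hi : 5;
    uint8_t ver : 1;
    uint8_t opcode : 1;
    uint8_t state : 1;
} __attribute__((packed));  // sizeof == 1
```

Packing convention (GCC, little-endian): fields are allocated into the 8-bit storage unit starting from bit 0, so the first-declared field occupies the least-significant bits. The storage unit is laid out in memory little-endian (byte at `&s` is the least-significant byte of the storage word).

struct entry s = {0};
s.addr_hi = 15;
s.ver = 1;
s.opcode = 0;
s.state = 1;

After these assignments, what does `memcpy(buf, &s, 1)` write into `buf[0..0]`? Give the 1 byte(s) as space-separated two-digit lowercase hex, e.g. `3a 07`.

af

[0+:5] addr_hi=15 & 0x1f = 0xf; word=0x0f
[5+:1] ver=1 & 0x1 = 0x1; word=0x2f
[6+:1] opcode=0 & 0x1 = 0x0; word=0x2f
[7+:1] state=1 & 0x1 = 0x1; word=0xaf
word = 0xaf → little-endian bytes:
  [0]=0xaf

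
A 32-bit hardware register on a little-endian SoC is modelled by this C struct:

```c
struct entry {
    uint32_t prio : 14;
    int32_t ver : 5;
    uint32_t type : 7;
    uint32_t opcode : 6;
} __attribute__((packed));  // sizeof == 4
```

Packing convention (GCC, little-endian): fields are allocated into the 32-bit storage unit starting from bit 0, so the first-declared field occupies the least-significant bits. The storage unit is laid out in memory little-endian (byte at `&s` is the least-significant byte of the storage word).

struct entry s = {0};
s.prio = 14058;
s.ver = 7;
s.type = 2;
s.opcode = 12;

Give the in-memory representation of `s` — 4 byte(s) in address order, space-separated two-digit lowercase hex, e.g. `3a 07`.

ea f6 11 30

prio:14 = 14058 → 0x36ea << 0 → word 0x000036ea
ver:5 = 7 → 0x7 << 14 → word 0x0001f6ea
type:7 = 2 → 0x2 << 19 → word 0x0011f6ea
opcode:6 = 12 → 0xc << 26 → word 0x3011f6ea
word = 0x3011f6ea → little-endian bytes:
  [0]=0xea  [1]=0xf6  [2]=0x11  [3]=0x30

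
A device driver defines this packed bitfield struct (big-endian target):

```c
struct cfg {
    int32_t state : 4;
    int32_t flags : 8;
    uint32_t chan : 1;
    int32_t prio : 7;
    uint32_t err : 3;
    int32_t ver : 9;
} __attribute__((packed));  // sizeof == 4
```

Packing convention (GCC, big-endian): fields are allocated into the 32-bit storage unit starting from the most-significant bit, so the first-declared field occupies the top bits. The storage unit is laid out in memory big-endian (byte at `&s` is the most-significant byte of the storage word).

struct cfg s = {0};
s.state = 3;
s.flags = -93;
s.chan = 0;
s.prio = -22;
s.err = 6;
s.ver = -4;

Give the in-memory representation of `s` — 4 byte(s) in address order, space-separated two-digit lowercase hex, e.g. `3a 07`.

3a 36 ad fc

state (4b) val=3 bits=0x3 at bit 28: 0x30000000
flags (8b) val=-93 bits=0xa3 at bit 20: 0x3a300000
chan (1b) val=0 bits=0x0 at bit 19: 0x3a300000
prio (7b) val=-22 bits=0x6a at bit 12: 0x3a36a000
err (3b) val=6 bits=0x6 at bit 9: 0x3a36ac00
ver (9b) val=-4 bits=0x1fc at bit 0: 0x3a36adfc
word = 0x3a36adfc → big-endian bytes:
  [0]=0x3a  [1]=0x36  [2]=0xad  [3]=0xfc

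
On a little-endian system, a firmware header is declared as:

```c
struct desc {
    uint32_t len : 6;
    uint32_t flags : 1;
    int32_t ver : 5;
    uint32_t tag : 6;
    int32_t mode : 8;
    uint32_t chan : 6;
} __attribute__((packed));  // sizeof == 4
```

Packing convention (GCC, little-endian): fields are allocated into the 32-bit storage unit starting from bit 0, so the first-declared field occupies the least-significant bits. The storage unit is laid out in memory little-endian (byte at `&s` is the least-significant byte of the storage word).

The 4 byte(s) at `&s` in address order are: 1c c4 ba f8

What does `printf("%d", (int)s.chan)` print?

[0]=0x1c [1]=0xc4 [2]=0xba [3]=0xf8 (little-endian) → word 0xf8bac41c
len:6 @ bit 0 → (0xf8bac41c>>0)&0x3f = 0x1c
flags:1 @ bit 6 → (0xf8bac41c>>6)&0x1 = 0x0
ver:5 @ bit 7 → (0xf8bac41c>>7)&0x1f = 0x8
tag:6 @ bit 12 → (0xf8bac41c>>12)&0x3f = 0x2c
mode:8 @ bit 18 → (0xf8bac41c>>18)&0xff = 0x2e
chan:6 @ bit 26 → (0xf8bac41c>>26)&0x3f = 0x3e  ←

62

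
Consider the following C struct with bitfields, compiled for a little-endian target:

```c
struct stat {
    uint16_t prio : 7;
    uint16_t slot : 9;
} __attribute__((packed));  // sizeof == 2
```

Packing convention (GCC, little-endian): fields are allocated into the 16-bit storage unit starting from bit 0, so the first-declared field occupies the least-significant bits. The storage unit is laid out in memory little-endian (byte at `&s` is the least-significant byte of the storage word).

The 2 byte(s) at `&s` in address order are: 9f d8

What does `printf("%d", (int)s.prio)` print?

[0]=0x9f [1]=0xd8 (little-endian) → word 0xd89f
prio:7 @ bit 0 → (0xd89f>>0)&0x7f = 0x1f  ←
slot:9 @ bit 7 → (0xd89f>>7)&0x1ff = 0x1b1

31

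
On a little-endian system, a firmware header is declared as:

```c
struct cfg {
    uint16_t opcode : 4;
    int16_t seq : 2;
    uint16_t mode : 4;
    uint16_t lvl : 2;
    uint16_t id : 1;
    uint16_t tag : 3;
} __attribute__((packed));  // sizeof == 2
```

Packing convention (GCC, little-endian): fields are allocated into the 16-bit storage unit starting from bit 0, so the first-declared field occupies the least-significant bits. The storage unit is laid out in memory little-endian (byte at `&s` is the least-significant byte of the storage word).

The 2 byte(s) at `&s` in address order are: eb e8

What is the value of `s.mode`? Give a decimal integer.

[0]=0xeb [1]=0xe8 (little-endian) → word 0xe8eb
opcode:4 @ bit 0 → (0xe8eb>>0)&0xf = 0xb
seq:2 @ bit 4 → (0xe8eb>>4)&0x3 = 0x2
mode:4 @ bit 6 → (0xe8eb>>6)&0xf = 0x3  ←
lvl:2 @ bit 10 → (0xe8eb>>10)&0x3 = 0x2
id:1 @ bit 12 → (0xe8eb>>12)&0x1 = 0x0
tag:3 @ bit 13 → (0xe8eb>>13)&0x7 = 0x7

3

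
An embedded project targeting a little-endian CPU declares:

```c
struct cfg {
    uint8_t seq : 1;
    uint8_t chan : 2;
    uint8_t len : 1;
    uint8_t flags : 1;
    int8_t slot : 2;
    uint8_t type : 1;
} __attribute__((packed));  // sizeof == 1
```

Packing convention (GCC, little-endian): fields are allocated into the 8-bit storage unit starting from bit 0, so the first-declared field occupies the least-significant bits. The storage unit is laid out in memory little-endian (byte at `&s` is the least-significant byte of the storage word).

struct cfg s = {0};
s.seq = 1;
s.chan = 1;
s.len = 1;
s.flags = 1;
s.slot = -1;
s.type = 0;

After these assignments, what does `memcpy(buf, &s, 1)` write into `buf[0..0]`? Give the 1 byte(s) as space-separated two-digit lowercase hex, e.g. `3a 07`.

seq:1 = 1 → 0x1 << 0 → word 0x01
chan:2 = 1 → 0x1 << 1 → word 0x03
len:1 = 1 → 0x1 << 3 → word 0x0b
flags:1 = 1 → 0x1 << 4 → word 0x1b
slot:2 = -1 → 0x3 << 5 → word 0x7b
type:1 = 0 → 0x0 << 7 → word 0x7b
word = 0x7b → little-endian bytes:
  [0]=0x7b

7b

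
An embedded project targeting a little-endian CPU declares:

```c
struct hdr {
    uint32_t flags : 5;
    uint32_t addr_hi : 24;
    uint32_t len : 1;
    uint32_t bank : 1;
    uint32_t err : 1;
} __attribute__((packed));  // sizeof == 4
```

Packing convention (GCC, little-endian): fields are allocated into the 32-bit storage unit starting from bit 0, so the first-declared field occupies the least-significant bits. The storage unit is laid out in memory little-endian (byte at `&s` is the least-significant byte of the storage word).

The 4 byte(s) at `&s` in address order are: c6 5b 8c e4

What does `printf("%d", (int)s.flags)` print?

[0]=0xc6 [1]=0x5b [2]=0x8c [3]=0xe4 (little-endian) → word 0xe48c5bc6
flags:5 @ bit 0 → (0xe48c5bc6>>0)&0x1f = 0x6  ←
addr_hi:24 @ bit 5 → (0xe48c5bc6>>5)&0xffffff = 0x2462de
len:1 @ bit 29 → (0xe48c5bc6>>29)&0x1 = 0x1
bank:1 @ bit 30 → (0xe48c5bc6>>30)&0x1 = 0x1
err:1 @ bit 31 → (0xe48c5bc6>>31)&0x1 = 0x1

6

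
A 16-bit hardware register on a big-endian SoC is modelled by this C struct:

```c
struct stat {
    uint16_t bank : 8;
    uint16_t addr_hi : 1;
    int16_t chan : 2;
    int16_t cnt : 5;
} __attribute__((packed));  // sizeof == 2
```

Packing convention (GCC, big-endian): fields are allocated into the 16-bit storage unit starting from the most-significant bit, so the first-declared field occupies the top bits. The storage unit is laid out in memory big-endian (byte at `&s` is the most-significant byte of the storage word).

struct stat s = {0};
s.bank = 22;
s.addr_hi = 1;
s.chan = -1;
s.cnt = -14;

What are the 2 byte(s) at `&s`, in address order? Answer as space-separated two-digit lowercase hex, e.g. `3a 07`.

16 f2

[8+:8] bank=22 & 0xff = 0x16; word=0x1600
[7+:1] addr_hi=1 & 0x1 = 0x1; word=0x1680
[5+:2] chan=-1 & 0x3 = 0x3; word=0x16e0
[0+:5] cnt=-14 & 0x1f = 0x12; word=0x16f2
word = 0x16f2 → big-endian bytes:
  [0]=0x16  [1]=0xf2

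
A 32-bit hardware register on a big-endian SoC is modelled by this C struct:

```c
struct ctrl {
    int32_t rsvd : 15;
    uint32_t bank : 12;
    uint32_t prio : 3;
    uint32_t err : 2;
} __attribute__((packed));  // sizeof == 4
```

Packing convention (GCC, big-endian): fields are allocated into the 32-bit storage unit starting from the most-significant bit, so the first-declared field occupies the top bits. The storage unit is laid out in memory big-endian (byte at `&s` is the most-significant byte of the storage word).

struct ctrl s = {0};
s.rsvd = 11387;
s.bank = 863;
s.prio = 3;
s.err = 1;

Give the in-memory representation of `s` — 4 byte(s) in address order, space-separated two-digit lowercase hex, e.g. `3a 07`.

58 f6 6b ed

rsvd (15b) val=11387 bits=0x2c7b at bit 17: 0x58f60000
bank (12b) val=863 bits=0x35f at bit 5: 0x58f66be0
prio (3b) val=3 bits=0x3 at bit 2: 0x58f66bec
err (2b) val=1 bits=0x1 at bit 0: 0x58f66bed
word = 0x58f66bed → big-endian bytes:
  [0]=0x58  [1]=0xf6  [2]=0x6b  [3]=0xed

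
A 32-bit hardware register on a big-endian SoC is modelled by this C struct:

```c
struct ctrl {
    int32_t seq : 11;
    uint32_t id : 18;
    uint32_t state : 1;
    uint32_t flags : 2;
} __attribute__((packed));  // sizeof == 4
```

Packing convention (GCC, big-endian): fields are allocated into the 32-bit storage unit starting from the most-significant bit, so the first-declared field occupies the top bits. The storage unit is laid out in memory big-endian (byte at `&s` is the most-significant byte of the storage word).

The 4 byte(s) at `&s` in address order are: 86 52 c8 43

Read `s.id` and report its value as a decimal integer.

[0]=0x86 [1]=0x52 [2]=0xc8 [3]=0x43 (big-endian) → word 0x8652c843
seq [21+:11] = (word>>21) & 0x7ff = 1074
id [3+:18] = (word>>3) & 0x3ffff = 153864  ←
state [2+:1] = (word>>2) & 0x1 = 0
flags [0+:2] = (word>>0) & 0x3 = 3

153864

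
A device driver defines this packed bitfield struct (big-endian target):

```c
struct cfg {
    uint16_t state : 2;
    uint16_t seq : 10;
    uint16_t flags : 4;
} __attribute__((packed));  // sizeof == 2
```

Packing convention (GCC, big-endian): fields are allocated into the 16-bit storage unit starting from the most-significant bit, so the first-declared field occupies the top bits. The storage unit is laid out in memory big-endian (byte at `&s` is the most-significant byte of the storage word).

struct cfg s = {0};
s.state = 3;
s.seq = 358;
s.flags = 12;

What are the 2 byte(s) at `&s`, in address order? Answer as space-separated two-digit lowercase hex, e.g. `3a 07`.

d6 6c

state (2b) val=3 bits=0x3 at bit 14: 0xc000
seq (10b) val=358 bits=0x166 at bit 4: 0xd660
flags (4b) val=12 bits=0xc at bit 0: 0xd66c
word = 0xd66c → big-endian bytes:
  [0]=0xd6  [1]=0x6c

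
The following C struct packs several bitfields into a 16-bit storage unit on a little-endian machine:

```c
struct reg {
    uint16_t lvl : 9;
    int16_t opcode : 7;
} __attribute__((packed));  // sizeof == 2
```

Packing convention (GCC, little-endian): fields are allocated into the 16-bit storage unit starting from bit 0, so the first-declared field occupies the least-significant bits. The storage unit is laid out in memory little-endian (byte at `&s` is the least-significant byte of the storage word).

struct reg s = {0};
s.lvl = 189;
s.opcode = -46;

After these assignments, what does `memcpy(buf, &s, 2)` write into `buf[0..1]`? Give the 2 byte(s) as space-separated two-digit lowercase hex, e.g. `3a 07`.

lvl (9b) val=189 bits=0xbd at bit 0: 0x00bd
opcode (7b) val=-46 bits=0x52 at bit 9: 0xa4bd
word = 0xa4bd → little-endian bytes:
  [0]=0xbd  [1]=0xa4

bd a4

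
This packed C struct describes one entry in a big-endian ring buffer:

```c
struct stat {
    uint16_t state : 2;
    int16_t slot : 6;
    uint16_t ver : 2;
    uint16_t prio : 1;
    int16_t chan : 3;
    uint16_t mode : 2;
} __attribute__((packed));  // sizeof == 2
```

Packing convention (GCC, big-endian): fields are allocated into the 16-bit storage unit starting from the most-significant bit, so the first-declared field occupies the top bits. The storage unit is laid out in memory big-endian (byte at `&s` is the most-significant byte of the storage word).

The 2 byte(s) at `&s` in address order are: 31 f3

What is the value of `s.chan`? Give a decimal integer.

-4

[0]=0x31 [1]=0xf3 (big-endian) → word 0x31f3
state:2 @ bit 14 → (0x31f3>>14)&0x3 = 0x0
slot:6 @ bit 8 → (0x31f3>>8)&0x3f = 0x31
ver:2 @ bit 6 → (0x31f3>>6)&0x3 = 0x3
prio:1 @ bit 5 → (0x31f3>>5)&0x1 = 0x1
chan:3 @ bit 2 → (0x31f3>>2)&0x7 = 0x4  ←
mode:2 @ bit 0 → (0x31f3>>0)&0x3 = 0x3
chan signed 3b, MSB=1: 4 - 8 = -4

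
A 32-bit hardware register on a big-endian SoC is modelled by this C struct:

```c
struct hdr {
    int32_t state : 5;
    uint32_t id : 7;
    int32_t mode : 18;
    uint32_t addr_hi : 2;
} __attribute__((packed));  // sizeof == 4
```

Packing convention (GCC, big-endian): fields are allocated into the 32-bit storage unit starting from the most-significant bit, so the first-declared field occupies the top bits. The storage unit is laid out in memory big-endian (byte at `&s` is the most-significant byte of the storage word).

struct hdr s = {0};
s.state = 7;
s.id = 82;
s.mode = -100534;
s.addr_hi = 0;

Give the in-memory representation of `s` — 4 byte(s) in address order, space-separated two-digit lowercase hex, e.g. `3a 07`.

[27+:5] state=7 & 0x1f = 0x7; word=0x38000000
[20+:7] id=82 & 0x7f = 0x52; word=0x3d200000
[2+:18] mode=-100534 & 0x3ffff = 0x2774a; word=0x3d29dd28
[0+:2] addr_hi=0 & 0x3 = 0x0; word=0x3d29dd28
word = 0x3d29dd28 → big-endian bytes:
  [0]=0x3d  [1]=0x29  [2]=0xdd  [3]=0x28

3d 29 dd 28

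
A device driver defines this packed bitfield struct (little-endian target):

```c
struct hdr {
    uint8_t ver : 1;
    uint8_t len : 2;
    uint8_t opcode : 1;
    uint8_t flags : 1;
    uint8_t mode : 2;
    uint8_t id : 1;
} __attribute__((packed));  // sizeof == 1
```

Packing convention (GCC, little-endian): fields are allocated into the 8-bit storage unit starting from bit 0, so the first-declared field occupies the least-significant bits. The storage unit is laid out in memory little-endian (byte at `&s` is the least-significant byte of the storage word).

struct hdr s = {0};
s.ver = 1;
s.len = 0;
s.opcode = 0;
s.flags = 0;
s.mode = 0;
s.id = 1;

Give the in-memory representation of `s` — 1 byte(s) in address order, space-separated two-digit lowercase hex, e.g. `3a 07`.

[0+:1] ver=1 & 0x1 = 0x1; word=0x01
[1+:2] len=0 & 0x3 = 0x0; word=0x01
[3+:1] opcode=0 & 0x1 = 0x0; word=0x01
[4+:1] flags=0 & 0x1 = 0x0; word=0x01
[5+:2] mode=0 & 0x3 = 0x0; word=0x01
[7+:1] id=1 & 0x1 = 0x1; word=0x81
word = 0x81 → little-endian bytes:
  [0]=0x81

81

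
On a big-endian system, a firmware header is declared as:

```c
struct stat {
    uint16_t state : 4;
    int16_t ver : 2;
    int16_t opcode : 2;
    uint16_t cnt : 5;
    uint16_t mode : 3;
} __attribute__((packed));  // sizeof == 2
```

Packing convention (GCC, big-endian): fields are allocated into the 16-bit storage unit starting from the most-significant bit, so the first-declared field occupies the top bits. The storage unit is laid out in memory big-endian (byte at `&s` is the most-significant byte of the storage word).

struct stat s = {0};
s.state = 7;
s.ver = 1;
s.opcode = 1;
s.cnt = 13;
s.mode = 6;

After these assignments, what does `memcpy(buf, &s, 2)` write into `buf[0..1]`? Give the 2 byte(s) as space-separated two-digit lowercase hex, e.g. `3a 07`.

75 6e

[12+:4] state=7 & 0xf = 0x7; word=0x7000
[10+:2] ver=1 & 0x3 = 0x1; word=0x7400
[8+:2] opcode=1 & 0x3 = 0x1; word=0x7500
[3+:5] cnt=13 & 0x1f = 0xd; word=0x7568
[0+:3] mode=6 & 0x7 = 0x6; word=0x756e
word = 0x756e → big-endian bytes:
  [0]=0x75  [1]=0x6e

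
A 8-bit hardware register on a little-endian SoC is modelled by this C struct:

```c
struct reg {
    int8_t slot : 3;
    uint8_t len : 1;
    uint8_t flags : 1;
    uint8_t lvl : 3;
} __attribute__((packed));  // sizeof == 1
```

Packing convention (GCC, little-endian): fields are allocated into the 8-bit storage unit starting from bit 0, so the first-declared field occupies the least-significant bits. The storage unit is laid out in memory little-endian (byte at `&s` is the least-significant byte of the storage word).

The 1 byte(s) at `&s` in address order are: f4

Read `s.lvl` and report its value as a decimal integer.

[0]=0xf4 (little-endian) → word 0xf4
slot [0+:3] = (word>>0) & 0x7 = 4
len [3+:1] = (word>>3) & 0x1 = 0
flags [4+:1] = (word>>4) & 0x1 = 1
lvl [5+:3] = (word>>5) & 0x7 = 7  ←

7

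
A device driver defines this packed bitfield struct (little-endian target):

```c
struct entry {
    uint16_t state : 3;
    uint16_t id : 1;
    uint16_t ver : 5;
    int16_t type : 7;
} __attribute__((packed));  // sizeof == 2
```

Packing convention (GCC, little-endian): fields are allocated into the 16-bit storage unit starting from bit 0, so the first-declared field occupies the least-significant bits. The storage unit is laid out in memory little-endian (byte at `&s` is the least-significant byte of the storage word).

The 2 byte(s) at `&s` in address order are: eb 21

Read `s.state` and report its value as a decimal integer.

3

[0]=0xeb [1]=0x21 (little-endian) → word 0x21eb
state [0+:3] = (word>>0) & 0x7 = 3  ←
id [3+:1] = (word>>3) & 0x1 = 1
ver [4+:5] = (word>>4) & 0x1f = 30
type [9+:7] = (word>>9) & 0x7f = 16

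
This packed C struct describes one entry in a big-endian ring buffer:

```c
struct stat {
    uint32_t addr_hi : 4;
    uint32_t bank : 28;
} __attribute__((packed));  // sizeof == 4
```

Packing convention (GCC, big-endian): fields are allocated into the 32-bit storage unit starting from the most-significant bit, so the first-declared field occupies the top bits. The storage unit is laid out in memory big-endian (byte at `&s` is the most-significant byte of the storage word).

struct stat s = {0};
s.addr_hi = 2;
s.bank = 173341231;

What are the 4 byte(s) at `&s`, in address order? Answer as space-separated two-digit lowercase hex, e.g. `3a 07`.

addr_hi:4 = 2 → 0x2 << 28 → word 0x20000000
bank:28 = 173341231 → 0xa54fa2f << 0 → word 0x2a54fa2f
word = 0x2a54fa2f → big-endian bytes:
  [0]=0x2a  [1]=0x54  [2]=0xfa  [3]=0x2f

2a 54 fa 2f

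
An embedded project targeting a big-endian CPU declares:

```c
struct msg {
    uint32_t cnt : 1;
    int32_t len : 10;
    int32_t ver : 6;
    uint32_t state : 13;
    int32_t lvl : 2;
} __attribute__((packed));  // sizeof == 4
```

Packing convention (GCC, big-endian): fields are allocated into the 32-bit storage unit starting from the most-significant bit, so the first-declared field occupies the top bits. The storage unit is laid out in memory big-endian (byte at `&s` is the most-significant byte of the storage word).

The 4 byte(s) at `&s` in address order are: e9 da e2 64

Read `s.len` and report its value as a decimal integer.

[0]=0xe9 [1]=0xda [2]=0xe2 [3]=0x64 (big-endian) → word 0xe9dae264
cnt [31+:1] = (word>>31) & 0x1 = 1
len [21+:10] = (word>>21) & 0x3ff = 846  ←
ver [15+:6] = (word>>15) & 0x3f = 53
state [2+:13] = (word>>2) & 0x1fff = 6297
lvl [0+:2] = (word>>0) & 0x3 = 0
len signed 10b, MSB=1: 846 - 1024 = -178

-178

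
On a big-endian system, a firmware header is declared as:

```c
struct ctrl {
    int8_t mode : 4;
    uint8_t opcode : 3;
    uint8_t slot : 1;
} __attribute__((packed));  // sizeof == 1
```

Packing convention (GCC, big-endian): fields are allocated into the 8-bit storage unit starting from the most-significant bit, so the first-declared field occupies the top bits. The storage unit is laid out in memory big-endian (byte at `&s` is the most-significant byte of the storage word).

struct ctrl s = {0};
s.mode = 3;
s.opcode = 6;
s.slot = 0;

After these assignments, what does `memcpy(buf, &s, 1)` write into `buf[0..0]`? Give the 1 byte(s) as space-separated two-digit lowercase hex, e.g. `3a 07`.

[4+:4] mode=3 & 0xf = 0x3; word=0x30
[1+:3] opcode=6 & 0x7 = 0x6; word=0x3c
[0+:1] slot=0 & 0x1 = 0x0; word=0x3c
word = 0x3c → big-endian bytes:
  [0]=0x3c

3c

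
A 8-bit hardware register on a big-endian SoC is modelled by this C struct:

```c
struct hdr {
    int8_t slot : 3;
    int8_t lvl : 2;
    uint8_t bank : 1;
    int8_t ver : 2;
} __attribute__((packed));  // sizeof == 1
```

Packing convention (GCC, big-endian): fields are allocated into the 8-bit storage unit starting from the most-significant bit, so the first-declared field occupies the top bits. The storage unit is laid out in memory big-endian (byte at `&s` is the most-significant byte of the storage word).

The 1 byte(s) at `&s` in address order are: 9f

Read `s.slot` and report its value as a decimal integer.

-4

[0]=0x9f (big-endian) → word 0x9f
slot [5+:3] = (word>>5) & 0x7 = 4  ←
lvl [3+:2] = (word>>3) & 0x3 = 3
bank [2+:1] = (word>>2) & 0x1 = 1
ver [0+:2] = (word>>0) & 0x3 = 3
slot signed 3b, MSB=1: 4 - 8 = -4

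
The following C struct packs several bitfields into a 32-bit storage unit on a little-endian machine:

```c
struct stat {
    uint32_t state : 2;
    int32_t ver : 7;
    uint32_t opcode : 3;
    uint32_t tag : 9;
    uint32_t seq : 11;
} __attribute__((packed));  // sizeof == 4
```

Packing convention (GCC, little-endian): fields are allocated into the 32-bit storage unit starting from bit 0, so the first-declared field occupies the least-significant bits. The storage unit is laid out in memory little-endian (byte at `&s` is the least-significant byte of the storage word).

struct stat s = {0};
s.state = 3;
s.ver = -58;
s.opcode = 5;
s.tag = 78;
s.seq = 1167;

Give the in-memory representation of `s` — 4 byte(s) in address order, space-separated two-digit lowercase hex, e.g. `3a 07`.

[0+:2] state=3 & 0x3 = 0x3; word=0x00000003
[2+:7] ver=-58 & 0x7f = 0x46; word=0x0000011b
[9+:3] opcode=5 & 0x7 = 0x5; word=0x00000b1b
[12+:9] tag=78 & 0x1ff = 0x4e; word=0x0004eb1b
[21+:11] seq=1167 & 0x7ff = 0x48f; word=0x91e4eb1b
word = 0x91e4eb1b → little-endian bytes:
  [0]=0x1b  [1]=0xeb  [2]=0xe4  [3]=0x91

1b eb e4 91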